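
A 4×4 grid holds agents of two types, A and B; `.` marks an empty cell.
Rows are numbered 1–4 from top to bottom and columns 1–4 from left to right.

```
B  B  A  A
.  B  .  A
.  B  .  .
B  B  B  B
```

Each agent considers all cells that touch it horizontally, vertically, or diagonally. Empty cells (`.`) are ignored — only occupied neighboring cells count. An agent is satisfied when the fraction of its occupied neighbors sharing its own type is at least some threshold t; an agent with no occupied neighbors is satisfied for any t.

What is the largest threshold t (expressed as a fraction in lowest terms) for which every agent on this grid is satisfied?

1/2

(1,1)B 2/2
(1,2)B 2/3
(1,3)A 2/4
(1,4)A 2/2
(2,2)B 3/4
(2,4)A 2/2
(3,2)B 4/4
(4,1)B 2/2
(4,2)B 3/3
(4,3)B 3/3
(4,4)B 1/1
The smallest same-type fraction is 2/4 at (1,3), which reduces to 1/2. Any threshold above that leaves this agent unsatisfied.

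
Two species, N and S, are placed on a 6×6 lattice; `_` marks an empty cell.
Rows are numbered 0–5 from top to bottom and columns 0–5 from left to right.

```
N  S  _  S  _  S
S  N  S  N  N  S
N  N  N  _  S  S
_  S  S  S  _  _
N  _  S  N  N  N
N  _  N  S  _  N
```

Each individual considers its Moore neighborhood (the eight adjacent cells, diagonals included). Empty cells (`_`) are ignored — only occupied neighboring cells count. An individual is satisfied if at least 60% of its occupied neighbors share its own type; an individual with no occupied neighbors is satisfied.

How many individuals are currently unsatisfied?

(0,0)N 1/3 unhappy
(0,1)S 2/4 unhappy
(0,3)S 1/3 unhappy
(0,5)S 1/2 unhappy
(1,0)S 1/5 unhappy
(1,1)N 4/7 unhappy
(1,2)S 2/6 unhappy
(1,3)N 2/5 unhappy
(1,4)N 1/6 unhappy
(1,5)S 3/4 ok
(2,0)N 2/4 unhappy
(2,1)N 3/7 unhappy
(2,2)N 3/7 unhappy
(2,4)S 3/5 ok
(2,5)S 2/3 ok
(3,1)S 2/6 unhappy
(3,2)S 3/6 unhappy
(3,3)S 3/6 unhappy
(4,0)N 1/2 unhappy
(4,2)S 4/6 ok
(4,3)N 2/6 unhappy
(4,4)N 3/5 ok
(4,5)N 2/2 ok
(5,0)N 1/1 ok
(5,2)N 1/3 unhappy
(5,3)S 1/4 unhappy
(5,5)N 2/2 ok
Unsatisfied: (0,0), (0,1), (0,3), (0,5), (1,0), (1,1), (1,2), (1,3), (1,4), (2,0), (2,1), (2,2), (3,1), (3,2), (3,3), (4,0), (4,3), (5,2), (5,3) — 19 in total.

19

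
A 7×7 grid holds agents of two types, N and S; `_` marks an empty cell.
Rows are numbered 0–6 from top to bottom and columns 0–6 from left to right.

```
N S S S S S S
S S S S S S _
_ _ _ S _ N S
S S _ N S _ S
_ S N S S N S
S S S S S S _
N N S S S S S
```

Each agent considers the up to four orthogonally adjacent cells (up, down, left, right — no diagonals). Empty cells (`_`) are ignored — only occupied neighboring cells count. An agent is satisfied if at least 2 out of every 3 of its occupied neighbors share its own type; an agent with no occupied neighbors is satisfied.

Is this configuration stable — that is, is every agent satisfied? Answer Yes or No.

No

Row 0: (0,0)N 0/2 unhappy · (0,1)S 2/3 ok · (0,2)S 3/3 ok · (0,3)S 3/3 ok · (0,4)S 3/3 ok · (0,5)S 3/3 ok · (0,6)S 1/1 ok
Row 1: (1,0)S 1/2 unhappy · (1,1)S 3/3 ok · (1,2)S 3/3 ok · (1,3)S 4/4 ok · (1,4)S 3/3 ok · (1,5)S 2/3 ok
Row 2: (2,3)S 1/2 unhappy · (2,5)N 0/2 unhappy · (2,6)S 1/2 unhappy
Row 3: (3,0)S 1/1 ok · (3,1)S 2/2 ok · (3,3)N 0/3 unhappy · (3,4)S 1/2 unhappy · (3,6)S 2/2 ok
Row 4: (4,1)S 2/3 ok · (4,2)N 0/3 unhappy · (4,3)S 2/4 unhappy · (4,4)S 3/4 ok · (4,5)N 0/3 unhappy · (4,6)S 1/2 unhappy
Row 5: (5,0)S 1/2 unhappy · (5,1)S 3/4 ok · (5,2)S 3/4 ok · (5,3)S 4/4 ok · (5,4)S 4/4 ok · (5,5)S 2/3 ok
Row 6: (6,0)N 1/2 unhappy · (6,1)N 1/3 unhappy · (6,2)S 2/3 ok · (6,3)S 3/3 ok · (6,4)S 3/3 ok · (6,5)S 3/3 ok · (6,6)S 1/1 ok
For instance (0,0) has only 0/2 same-type neighbors, below 2/3.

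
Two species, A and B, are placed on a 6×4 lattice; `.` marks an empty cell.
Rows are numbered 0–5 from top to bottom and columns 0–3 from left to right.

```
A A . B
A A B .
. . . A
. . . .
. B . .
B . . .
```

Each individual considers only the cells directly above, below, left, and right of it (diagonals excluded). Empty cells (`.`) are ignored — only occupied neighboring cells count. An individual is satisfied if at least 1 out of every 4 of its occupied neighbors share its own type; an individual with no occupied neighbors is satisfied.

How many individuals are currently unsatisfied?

1

Row 0: (0,0)A 2/2 ok · (0,1)A 2/2 ok · (0,3)B 0/0 ok
Row 1: (1,0)A 2/2 ok · (1,1)A 2/3 ok · (1,2)B 0/1 unhappy
Row 2: (2,3)A 0/0 ok
Row 4: (4,1)B 0/0 ok
Row 5: (5,0)B 0/0 ok
Unsatisfied: (1,2) — 1 in total.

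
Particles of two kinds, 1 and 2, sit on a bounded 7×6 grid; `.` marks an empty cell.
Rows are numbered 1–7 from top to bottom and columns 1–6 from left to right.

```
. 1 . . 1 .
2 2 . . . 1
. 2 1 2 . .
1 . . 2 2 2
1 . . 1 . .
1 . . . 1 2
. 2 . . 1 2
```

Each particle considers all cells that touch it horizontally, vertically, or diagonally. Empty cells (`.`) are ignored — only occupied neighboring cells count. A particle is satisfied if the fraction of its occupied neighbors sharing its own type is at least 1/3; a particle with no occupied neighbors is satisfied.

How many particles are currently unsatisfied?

3

Row 1: (1,2)1 0/2 ✗ · (1,5)1 1/1 ✓
Row 2: (2,1)2 2/3 ✓ · (2,2)2 2/4 ✓ · (2,6)1 1/1 ✓
Row 3: (3,2)2 2/4 ✓ · (3,3)1 0/4 ✗ · (3,4)2 2/3 ✓
Row 4: (4,1)1 1/2 ✓ · (4,4)2 2/4 ✓ · (4,5)2 3/4 ✓ · (4,6)2 1/1 ✓
Row 5: (5,1)1 2/2 ✓ · (5,4)1 1/3 ✓
Row 6: (6,1)1 1/2 ✓ · (6,5)1 2/4 ✓ · (6,6)2 1/3 ✓
Row 7: (7,2)2 0/1 ✗ · (7,5)1 1/3 ✓ · (7,6)2 1/3 ✓
Unsatisfied: (1,2), (3,3), (7,2) — 3 in total.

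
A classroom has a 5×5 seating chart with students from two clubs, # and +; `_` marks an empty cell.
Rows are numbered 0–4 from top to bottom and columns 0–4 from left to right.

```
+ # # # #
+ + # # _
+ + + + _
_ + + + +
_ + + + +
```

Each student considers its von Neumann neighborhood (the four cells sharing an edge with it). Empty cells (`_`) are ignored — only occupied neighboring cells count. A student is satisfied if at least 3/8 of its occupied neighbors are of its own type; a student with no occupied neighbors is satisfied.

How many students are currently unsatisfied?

1

Row 0: (0,0)+ 1/2 ✓ · (0,1)# 1/3 ✗ · (0,2)# 3/3 ✓ · (0,3)# 3/3 ✓ · (0,4)# 1/1 ✓
Row 1: (1,0)+ 3/3 ✓ · (1,1)+ 2/4 ✓ · (1,2)# 2/4 ✓ · (1,3)# 2/3 ✓
Row 2: (2,0)+ 2/2 ✓ · (2,1)+ 4/4 ✓ · (2,2)+ 3/4 ✓ · (2,3)+ 2/3 ✓
Row 3: (3,1)+ 3/3 ✓ · (3,2)+ 4/4 ✓ · (3,3)+ 4/4 ✓ · (3,4)+ 2/2 ✓
Row 4: (4,1)+ 2/2 ✓ · (4,2)+ 3/3 ✓ · (4,3)+ 3/3 ✓ · (4,4)+ 2/2 ✓
Unsatisfied: (0,1) — 1 in total.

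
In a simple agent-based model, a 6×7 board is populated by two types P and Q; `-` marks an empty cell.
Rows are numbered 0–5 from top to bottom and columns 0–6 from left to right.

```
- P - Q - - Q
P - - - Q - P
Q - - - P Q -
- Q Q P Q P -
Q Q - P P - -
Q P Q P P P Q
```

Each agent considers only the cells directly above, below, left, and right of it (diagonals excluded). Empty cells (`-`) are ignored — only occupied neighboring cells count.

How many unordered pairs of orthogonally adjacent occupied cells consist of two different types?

15

Scan each occupied cell's neighbors to the right and below so each pair is counted once.
From row 0: 1 unlike of 1 pairs (running 1/1).
From row 1: 2 unlike of 2 pairs (running 3/3).
From row 2: 3 unlike of 3 pairs (running 6/6).
From row 3: 4 unlike of 7 pairs (running 10/13).
From row 4: 1 unlike of 6 pairs (running 11/19).
From row 5: 4 unlike of 6 pairs (running 15/25).
Total adjacent occupied pairs: 25; unlike-type pairs: 15.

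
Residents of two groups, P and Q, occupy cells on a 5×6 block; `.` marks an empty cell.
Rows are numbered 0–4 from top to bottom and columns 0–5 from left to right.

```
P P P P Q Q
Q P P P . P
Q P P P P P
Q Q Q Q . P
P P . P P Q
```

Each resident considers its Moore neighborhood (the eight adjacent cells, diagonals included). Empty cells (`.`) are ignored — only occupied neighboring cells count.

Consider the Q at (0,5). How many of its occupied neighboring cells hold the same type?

1

Occupied neighbors of (0,5): (0,4)=Q, (1,5)=P.
Same type (Q): 1 of 2.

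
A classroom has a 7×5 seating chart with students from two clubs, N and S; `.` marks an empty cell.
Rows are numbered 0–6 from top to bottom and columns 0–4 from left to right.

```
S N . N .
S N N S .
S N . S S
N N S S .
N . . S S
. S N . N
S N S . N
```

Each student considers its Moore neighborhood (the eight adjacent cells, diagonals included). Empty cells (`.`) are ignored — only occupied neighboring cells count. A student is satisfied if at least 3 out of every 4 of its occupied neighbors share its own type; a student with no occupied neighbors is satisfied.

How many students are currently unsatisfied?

20

Row 0: (0,0)S 1/3 unhappy · (0,1)N 2/4 unhappy · (0,3)N 1/2 unhappy
Row 1: (1,0)S 2/5 unhappy · (1,1)N 3/6 unhappy · (1,2)N 4/6 unhappy · (1,3)S 2/4 unhappy
Row 2: (2,0)S 1/5 unhappy · (2,1)N 4/7 unhappy · (2,3)S 4/5 ok · (2,4)S 3/3 ok
Row 3: (3,0)N 3/4 ok · (3,1)N 3/5 unhappy · (3,2)S 3/5 unhappy · (3,3)S 5/5 ok
Row 4: (4,0)N 2/3 unhappy · (4,3)S 3/5 unhappy · (4,4)S 2/3 unhappy
Row 5: (5,1)S 2/5 unhappy · (5,2)N 1/4 unhappy · (5,4)N 1/3 unhappy
Row 6: (6,0)S 1/2 unhappy · (6,1)N 1/4 unhappy · (6,2)S 1/3 unhappy · (6,4)N 1/1 ok
Unsatisfied: (0,0), (0,1), (0,3), (1,0), (1,1), (1,2), (1,3), (2,0), (2,1), (3,1), (3,2), (4,0), (4,3), (4,4), (5,1), (5,2), (5,4), (6,0), (6,1), (6,2) — 20 in total.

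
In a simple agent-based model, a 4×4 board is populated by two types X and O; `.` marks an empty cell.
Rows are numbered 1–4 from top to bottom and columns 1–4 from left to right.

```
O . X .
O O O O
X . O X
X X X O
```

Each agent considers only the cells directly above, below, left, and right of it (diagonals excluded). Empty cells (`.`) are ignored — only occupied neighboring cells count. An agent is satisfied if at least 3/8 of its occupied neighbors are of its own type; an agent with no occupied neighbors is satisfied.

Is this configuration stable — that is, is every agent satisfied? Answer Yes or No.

No

(1,1)O 1/1 satisfied
(1,3)X 0/1 not
(2,1)O 2/3 satisfied
(2,2)O 2/2 satisfied
(2,3)O 3/4 satisfied
(2,4)O 1/2 satisfied
(3,1)X 1/2 satisfied
(3,3)O 1/3 not
(3,4)X 0/3 not
(4,1)X 2/2 satisfied
(4,2)X 2/2 satisfied
(4,3)X 1/3 not
(4,4)O 0/2 not
For instance (1,3) has only 0/1 same-type neighbors, below 3/8.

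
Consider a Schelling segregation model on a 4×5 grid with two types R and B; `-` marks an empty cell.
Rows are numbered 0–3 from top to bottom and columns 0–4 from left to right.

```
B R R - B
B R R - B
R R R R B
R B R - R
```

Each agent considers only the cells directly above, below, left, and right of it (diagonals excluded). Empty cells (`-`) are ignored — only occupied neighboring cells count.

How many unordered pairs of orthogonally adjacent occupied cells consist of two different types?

Scan each occupied cell's neighbors to the right and below so each pair is counted once.
From row 0: 1 unlike of 6 pairs (running 1/6).
From row 1: 2 unlike of 6 pairs (running 3/12).
From row 2: 3 unlike of 8 pairs (running 6/20).
From row 3: 2 unlike of 2 pairs (running 8/22).
Total adjacent occupied pairs: 22; unlike-type pairs: 8.

8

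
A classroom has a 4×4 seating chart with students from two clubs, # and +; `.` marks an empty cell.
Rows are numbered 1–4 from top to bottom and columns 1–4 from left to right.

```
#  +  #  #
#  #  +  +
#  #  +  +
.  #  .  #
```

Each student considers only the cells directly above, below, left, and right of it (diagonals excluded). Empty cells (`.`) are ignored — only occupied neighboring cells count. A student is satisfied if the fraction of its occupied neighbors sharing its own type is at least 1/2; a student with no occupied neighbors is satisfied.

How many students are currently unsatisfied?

(1,1)# 1/2 ✓
(1,2)+ 0/3 ✗
(1,3)# 1/3 ✗
(1,4)# 1/2 ✓
(2,1)# 3/3 ✓
(2,2)# 2/4 ✓
(2,3)+ 2/4 ✓
(2,4)+ 2/3 ✓
(3,1)# 2/2 ✓
(3,2)# 3/4 ✓
(3,3)+ 2/3 ✓
(3,4)+ 2/3 ✓
(4,2)# 1/1 ✓
(4,4)# 0/1 ✗
Unsatisfied: (1,2), (1,3), (4,4) — 3 in total.

3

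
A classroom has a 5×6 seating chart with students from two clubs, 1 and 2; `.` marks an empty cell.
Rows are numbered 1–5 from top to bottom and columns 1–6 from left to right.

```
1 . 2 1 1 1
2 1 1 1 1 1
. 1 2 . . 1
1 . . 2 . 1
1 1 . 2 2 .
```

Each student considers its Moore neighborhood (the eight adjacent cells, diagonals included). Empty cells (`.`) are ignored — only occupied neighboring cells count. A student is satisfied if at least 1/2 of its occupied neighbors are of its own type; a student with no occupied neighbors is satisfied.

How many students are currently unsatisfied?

3

Row 1: (1,1)1 1/2 ✓ · (1,3)2 0/4 ✗ · (1,4)1 4/5 ✓ · (1,5)1 5/5 ✓ · (1,6)1 3/3 ✓
Row 2: (2,1)2 0/3 ✗ · (2,2)1 3/6 ✓ · (2,3)1 4/6 ✓ · (2,4)1 4/6 ✓ · (2,5)1 6/6 ✓ · (2,6)1 4/4 ✓
Row 3: (3,2)1 3/5 ✓ · (3,3)2 1/5 ✗ · (3,6)1 3/3 ✓
Row 4: (4,1)1 3/3 ✓ · (4,4)2 3/3 ✓ · (4,6)1 1/2 ✓
Row 5: (5,1)1 2/2 ✓ · (5,2)1 2/2 ✓ · (5,4)2 2/2 ✓ · (5,5)2 2/3 ✓
Unsatisfied: (1,3), (2,1), (3,3) — 3 in total.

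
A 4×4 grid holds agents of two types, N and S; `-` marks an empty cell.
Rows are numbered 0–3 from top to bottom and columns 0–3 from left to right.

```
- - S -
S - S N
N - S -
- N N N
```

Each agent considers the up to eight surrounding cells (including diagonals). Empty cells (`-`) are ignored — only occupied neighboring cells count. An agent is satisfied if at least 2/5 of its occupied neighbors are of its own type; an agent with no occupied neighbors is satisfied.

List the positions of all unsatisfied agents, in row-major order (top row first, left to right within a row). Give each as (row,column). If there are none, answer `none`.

(0,2)S 1/2 ok
(1,0)S 0/1 unhappy
(1,2)S 2/3 ok
(1,3)N 0/3 unhappy
(2,0)N 1/2 ok
(2,2)S 1/5 unhappy
(3,1)N 2/3 ok
(3,2)N 2/3 ok
(3,3)N 1/2 ok

(1,0), (1,3), (2,2)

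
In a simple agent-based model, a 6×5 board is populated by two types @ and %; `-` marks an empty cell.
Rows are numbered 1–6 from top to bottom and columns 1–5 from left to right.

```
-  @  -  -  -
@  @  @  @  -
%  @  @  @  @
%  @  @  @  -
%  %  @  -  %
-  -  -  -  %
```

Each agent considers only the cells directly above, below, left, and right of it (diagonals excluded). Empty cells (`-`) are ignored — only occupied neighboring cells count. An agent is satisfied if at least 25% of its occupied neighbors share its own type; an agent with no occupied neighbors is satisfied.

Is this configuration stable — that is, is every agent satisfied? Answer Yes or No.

Yes

Row 1: (1,2)@ 1/1 ✓
Row 2: (2,1)@ 1/2 ✓ · (2,2)@ 4/4 ✓ · (2,3)@ 3/3 ✓ · (2,4)@ 2/2 ✓
Row 3: (3,1)% 1/3 ✓ · (3,2)@ 3/4 ✓ · (3,3)@ 4/4 ✓ · (3,4)@ 4/4 ✓ · (3,5)@ 1/1 ✓
Row 4: (4,1)% 2/3 ✓ · (4,2)@ 2/4 ✓ · (4,3)@ 4/4 ✓ · (4,4)@ 2/2 ✓
Row 5: (5,1)% 2/2 ✓ · (5,2)% 1/3 ✓ · (5,3)@ 1/2 ✓ · (5,5)% 1/1 ✓
Row 6: (6,5)% 1/1 ✓
All meet the threshold, so the configuration is stable.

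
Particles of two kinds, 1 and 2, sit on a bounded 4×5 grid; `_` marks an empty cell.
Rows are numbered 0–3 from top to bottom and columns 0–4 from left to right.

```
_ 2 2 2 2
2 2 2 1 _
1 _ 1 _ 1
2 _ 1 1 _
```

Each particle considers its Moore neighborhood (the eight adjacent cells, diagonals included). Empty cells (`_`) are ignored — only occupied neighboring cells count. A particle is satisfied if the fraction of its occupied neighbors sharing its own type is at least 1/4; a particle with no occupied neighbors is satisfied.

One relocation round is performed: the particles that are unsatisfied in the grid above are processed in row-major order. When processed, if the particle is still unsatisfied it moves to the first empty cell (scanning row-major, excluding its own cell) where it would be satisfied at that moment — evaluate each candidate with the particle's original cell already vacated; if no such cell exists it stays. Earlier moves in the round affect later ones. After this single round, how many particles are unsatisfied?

Initially unsatisfied (in order): (2,0), (3,0).
  (2,0) → (1,4).
  (3,0): now satisfied by earlier moves; stays.
Resulting grid:
_ 2 2 2 2
2 2 2 1 1
_ _ 1 _ 1
2 _ 1 1 _
All satisfied now.

0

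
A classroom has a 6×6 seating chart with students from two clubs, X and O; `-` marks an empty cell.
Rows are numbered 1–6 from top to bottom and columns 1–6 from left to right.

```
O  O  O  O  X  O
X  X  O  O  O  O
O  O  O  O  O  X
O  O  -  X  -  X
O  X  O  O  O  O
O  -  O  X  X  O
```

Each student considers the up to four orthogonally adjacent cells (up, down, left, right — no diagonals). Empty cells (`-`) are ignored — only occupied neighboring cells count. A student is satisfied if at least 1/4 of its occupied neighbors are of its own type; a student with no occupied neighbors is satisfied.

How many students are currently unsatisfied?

3

Row 1: (1,1)O 1/2 ok · (1,2)O 2/3 ok · (1,3)O 3/3 ok · (1,4)O 2/3 ok · (1,5)X 0/3 unhappy · (1,6)O 1/2 ok
Row 2: (2,1)X 1/3 ok · (2,2)X 1/4 ok · (2,3)O 3/4 ok · (2,4)O 4/4 ok · (2,5)O 3/4 ok · (2,6)O 2/3 ok
Row 3: (3,1)O 2/3 ok · (3,2)O 3/4 ok · (3,3)O 3/3 ok · (3,4)O 3/4 ok · (3,5)O 2/3 ok · (3,6)X 1/3 ok
Row 4: (4,1)O 3/3 ok · (4,2)O 2/3 ok · (4,4)X 0/2 unhappy · (4,6)X 1/2 ok
Row 5: (5,1)O 2/3 ok · (5,2)X 0/3 unhappy · (5,3)O 2/3 ok · (5,4)O 2/4 ok · (5,5)O 2/3 ok · (5,6)O 2/3 ok
Row 6: (6,1)O 1/1 ok · (6,3)O 1/2 ok · (6,4)X 1/3 ok · (6,5)X 1/3 ok · (6,6)O 1/2 ok
Unsatisfied: (1,5), (4,4), (5,2) — 3 in total.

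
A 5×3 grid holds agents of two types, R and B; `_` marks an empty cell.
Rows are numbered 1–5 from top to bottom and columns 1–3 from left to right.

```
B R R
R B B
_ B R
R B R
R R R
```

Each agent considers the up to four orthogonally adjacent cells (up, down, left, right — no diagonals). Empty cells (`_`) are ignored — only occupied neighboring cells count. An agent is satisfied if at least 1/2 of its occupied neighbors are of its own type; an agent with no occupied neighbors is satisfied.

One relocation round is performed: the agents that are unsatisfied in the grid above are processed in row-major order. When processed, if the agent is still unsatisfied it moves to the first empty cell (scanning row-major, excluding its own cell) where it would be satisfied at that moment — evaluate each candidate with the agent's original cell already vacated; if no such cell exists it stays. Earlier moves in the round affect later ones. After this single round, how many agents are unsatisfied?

3

Initially unsatisfied (in order): (1,1), (1,2), (2,1), (2,3), (3,3), (4,2).
  (1,1): no empty cell satisfies it; stays.
  (1,2) → (3,1).
  (2,1): no empty cell satisfies it; stays.
  (2,3) → (1,2).
  (3,3): now satisfied by earlier moves; stays.
  (4,2): no empty cell satisfies it; stays.
Resulting grid:
B B R
R B _
R B R
R B R
R R R
Unsatisfied now: (1,3), (2,1), (4,2).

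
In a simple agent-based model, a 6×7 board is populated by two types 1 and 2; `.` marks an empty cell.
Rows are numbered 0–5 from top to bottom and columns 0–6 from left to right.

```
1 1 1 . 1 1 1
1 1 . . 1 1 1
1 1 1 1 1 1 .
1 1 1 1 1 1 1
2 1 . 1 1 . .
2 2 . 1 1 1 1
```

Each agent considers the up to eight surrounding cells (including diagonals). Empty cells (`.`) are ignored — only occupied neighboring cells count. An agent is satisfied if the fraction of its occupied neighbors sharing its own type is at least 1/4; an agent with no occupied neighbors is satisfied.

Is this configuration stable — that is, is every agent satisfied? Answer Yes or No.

Row 0: (0,0)1 3/3 ok · (0,1)1 4/4 ok · (0,2)1 2/2 ok · (0,4)1 3/3 ok · (0,5)1 5/5 ok · (0,6)1 3/3 ok
Row 1: (1,0)1 5/5 ok · (1,1)1 7/7 ok · (1,4)1 6/6 ok · (1,5)1 7/7 ok · (1,6)1 4/4 ok
Row 2: (2,0)1 5/5 ok · (2,1)1 7/7 ok · (2,2)1 6/6 ok · (2,3)1 6/6 ok · (2,4)1 7/7 ok · (2,5)1 7/7 ok
Row 3: (3,0)1 4/5 ok · (3,1)1 6/7 ok · (3,2)1 7/7 ok · (3,3)1 7/7 ok · (3,4)1 7/7 ok · (3,5)1 5/5 ok · (3,6)1 2/2 ok
Row 4: (4,0)2 2/5 ok · (4,1)1 3/6 ok · (4,3)1 6/6 ok · (4,4)1 7/7 ok
Row 5: (5,0)2 2/3 ok · (5,1)2 2/3 ok · (5,3)1 3/3 ok · (5,4)1 4/4 ok · (5,5)1 3/3 ok · (5,6)1 1/1 ok
All meet the threshold, so the configuration is stable.

Yes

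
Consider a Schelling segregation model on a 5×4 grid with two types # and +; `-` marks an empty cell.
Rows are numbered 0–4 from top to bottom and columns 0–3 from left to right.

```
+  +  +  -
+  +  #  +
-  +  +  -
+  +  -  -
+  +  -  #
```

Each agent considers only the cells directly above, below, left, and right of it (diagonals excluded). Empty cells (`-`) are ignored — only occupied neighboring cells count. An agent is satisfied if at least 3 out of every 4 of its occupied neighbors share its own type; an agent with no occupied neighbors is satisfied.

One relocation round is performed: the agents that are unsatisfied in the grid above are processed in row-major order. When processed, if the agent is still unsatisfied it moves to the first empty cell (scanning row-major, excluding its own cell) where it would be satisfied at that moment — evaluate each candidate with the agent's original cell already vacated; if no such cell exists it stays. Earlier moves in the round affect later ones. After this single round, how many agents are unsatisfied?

0

Initially unsatisfied (in order): (0,2), (1,2), (1,3), (2,2).
  (0,2) → (0,3).
  (1,2) → (3,3).
  (1,3): now satisfied by earlier moves; stays.
  (2,2): now satisfied by earlier moves; stays.
Resulting grid:
+ + - +
+ + - +
- + + -
+ + - #
+ + - #
All satisfied now.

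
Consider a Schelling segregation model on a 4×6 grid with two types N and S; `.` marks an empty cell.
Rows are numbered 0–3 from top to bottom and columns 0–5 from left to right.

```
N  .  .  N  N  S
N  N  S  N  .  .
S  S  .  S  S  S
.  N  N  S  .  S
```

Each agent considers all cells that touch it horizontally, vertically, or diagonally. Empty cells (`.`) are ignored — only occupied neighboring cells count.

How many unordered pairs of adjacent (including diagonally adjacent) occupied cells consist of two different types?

15

Scan each occupied cell's neighbors to the right and below (and the two forward diagonals) so each pair is counted once.
From row 0: 2 unlike of 7 pairs (running 2/7).
From row 1: 8 unlike of 11 pairs (running 10/18).
From row 2: 4 unlike of 11 pairs (running 14/29).
From row 3: 1 unlike of 2 pairs (running 15/31).
Total adjacent occupied pairs: 31; unlike-type pairs: 15.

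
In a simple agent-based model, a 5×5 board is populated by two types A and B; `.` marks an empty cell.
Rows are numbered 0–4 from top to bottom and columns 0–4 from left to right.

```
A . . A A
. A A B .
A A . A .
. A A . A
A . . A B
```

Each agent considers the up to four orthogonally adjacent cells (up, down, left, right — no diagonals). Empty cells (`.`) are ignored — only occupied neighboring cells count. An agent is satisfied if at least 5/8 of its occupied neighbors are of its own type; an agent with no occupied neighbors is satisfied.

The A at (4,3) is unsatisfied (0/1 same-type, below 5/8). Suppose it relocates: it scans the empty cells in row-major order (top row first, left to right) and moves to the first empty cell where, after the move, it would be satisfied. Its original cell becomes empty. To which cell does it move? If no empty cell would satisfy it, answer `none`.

Vacating (4,3). Empty cells in order:
  (0,1): 2/2 same-type → satisfied — stop here.

(0,1)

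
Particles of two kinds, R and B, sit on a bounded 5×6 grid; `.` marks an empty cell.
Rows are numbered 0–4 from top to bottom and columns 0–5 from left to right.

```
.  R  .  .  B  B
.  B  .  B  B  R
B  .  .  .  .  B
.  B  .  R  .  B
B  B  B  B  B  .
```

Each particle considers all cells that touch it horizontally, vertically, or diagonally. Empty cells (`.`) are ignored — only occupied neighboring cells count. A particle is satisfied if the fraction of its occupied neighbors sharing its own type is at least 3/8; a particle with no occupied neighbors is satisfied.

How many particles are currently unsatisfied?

3

(0,1)R 0/1 unhappy
(0,4)B 3/4 ok
(0,5)B 2/3 ok
(1,1)B 1/2 ok
(1,3)B 2/2 ok
(1,4)B 4/5 ok
(1,5)R 0/4 unhappy
(2,0)B 2/2 ok
(2,5)B 2/3 ok
(3,1)B 4/4 ok
(3,3)R 0/3 unhappy
(3,5)B 2/2 ok
(4,0)B 2/2 ok
(4,1)B 3/3 ok
(4,2)B 3/4 ok
(4,3)B 2/3 ok
(4,4)B 2/3 ok
Unsatisfied: (0,1), (1,5), (3,3) — 3 in total.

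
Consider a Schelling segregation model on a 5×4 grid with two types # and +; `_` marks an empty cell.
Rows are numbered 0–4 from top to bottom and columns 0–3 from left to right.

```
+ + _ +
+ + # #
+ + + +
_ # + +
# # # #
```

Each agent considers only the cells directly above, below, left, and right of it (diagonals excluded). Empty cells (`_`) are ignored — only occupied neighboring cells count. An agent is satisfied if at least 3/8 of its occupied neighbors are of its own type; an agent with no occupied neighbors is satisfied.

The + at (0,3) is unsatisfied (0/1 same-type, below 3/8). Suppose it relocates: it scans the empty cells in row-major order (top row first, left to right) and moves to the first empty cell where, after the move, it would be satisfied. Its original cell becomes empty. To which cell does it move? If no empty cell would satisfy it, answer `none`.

(0,2)

Vacating (0,3). Empty cells in order:
  (0,2): 1/2 same-type → satisfied — stop here.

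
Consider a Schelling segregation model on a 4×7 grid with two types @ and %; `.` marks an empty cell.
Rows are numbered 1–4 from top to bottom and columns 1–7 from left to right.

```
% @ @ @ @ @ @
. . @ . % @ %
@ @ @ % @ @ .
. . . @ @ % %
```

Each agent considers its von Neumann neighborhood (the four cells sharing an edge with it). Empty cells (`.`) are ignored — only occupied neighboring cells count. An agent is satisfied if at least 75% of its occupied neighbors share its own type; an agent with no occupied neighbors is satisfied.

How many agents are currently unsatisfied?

14

Row 1: (1,1)% 0/1 not · (1,2)@ 1/2 not · (1,3)@ 3/3 satisfied · (1,4)@ 2/2 satisfied · (1,5)@ 2/3 not · (1,6)@ 3/3 satisfied · (1,7)@ 1/2 not
Row 2: (2,3)@ 2/2 satisfied · (2,5)% 0/3 not · (2,6)@ 2/4 not · (2,7)% 0/2 not
Row 3: (3,1)@ 1/1 satisfied · (3,2)@ 2/2 satisfied · (3,3)@ 2/3 not · (3,4)% 0/3 not · (3,5)@ 2/4 not · (3,6)@ 2/3 not
Row 4: (4,4)@ 1/2 not · (4,5)@ 2/3 not · (4,6)% 1/3 not · (4,7)% 1/1 satisfied
Unsatisfied: (1,1), (1,2), (1,5), (1,7), (2,5), (2,6), (2,7), (3,3), (3,4), (3,5), (3,6), (4,4), (4,5), (4,6) — 14 in total.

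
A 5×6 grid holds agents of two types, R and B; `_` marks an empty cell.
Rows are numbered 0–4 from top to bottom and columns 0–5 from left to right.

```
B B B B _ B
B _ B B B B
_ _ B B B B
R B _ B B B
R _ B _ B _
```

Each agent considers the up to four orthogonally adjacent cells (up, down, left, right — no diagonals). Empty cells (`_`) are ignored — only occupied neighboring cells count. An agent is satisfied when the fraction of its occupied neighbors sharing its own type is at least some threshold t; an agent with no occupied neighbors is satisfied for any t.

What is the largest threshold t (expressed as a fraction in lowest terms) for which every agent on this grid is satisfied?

Row 0: (0,0)B 2/2 · (0,1)B 2/2 · (0,2)B 3/3 · (0,3)B 2/2 · (0,5)B 1/1
Row 1: (1,0)B 1/1 · (1,2)B 3/3 · (1,3)B 4/4 · (1,4)B 3/3 · (1,5)B 3/3
Row 2: (2,2)B 2/2 · (2,3)B 4/4 · (2,4)B 4/4 · (2,5)B 3/3
Row 3: (3,0)R 1/2 · (3,1)B 0/1 · (3,3)B 2/2 · (3,4)B 4/4 · (3,5)B 2/2
Row 4: (4,0)R 1/1 · (4,2)B — no occupied neighbors · (4,4)B 1/1
The smallest same-type fraction is 0/1 at (3,1), which reduces to 0/1. Any threshold above that leaves this agent unsatisfied.

0/1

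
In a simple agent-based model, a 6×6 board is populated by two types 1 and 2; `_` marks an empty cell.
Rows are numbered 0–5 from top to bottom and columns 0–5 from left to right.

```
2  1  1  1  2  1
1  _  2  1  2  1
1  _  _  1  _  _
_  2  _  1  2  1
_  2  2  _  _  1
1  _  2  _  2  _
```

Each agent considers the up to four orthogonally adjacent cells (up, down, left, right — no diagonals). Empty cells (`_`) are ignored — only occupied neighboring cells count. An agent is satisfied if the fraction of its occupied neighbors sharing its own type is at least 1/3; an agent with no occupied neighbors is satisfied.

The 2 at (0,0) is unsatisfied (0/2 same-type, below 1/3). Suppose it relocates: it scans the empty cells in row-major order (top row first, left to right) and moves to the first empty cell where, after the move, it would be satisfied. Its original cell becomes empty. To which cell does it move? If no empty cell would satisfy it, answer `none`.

(1,1)

Vacating (0,0). Empty cells in order:
  (1,1): 1/3 same-type → satisfied — stop here.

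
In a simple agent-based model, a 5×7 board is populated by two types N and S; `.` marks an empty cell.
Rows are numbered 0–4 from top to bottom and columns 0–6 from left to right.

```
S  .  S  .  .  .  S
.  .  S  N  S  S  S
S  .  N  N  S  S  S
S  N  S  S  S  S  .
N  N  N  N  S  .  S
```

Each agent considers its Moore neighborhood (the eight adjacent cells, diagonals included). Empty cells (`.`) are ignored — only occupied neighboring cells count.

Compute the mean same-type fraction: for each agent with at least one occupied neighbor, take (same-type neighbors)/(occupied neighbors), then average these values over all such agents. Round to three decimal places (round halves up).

0.627

Row 0: (0,0)S — no occupied neighbors · (0,2)S 1/2 · (0,6)S 2/2
Row 1: (1,2)S 1/4 · (1,3)N 2/6 · (1,4)S 3/5 · (1,5)S 6/6 · (1,6)S 4/4
Row 2: (2,0)S 1/2 · (2,2)N 3/6 · (2,3)N 2/8 · (2,4)S 6/8 · (2,5)S 7/7 · (2,6)S 4/4
Row 3: (3,0)S 1/4 · (3,1)N 4/7 · (3,2)S 1/7 · (3,3)S 4/8 · (3,4)S 5/7 · (3,5)S 6/6
Row 4: (4,0)N 2/3 · (4,1)N 3/5 · (4,2)N 3/5 · (4,3)N 1/5 · (4,4)S 3/4 · (4,6)S 1/1
Sum over 25 agents: 1/2 + 2/2 + 1/4 + 2/6 + 3/5 + 6/6 + 4/4 + 1/2 + 3/6 + 2/8 + 6/8 + 7/7 + 4/4 + 1/4 + 4/7 + 1/7 + 4/8 + 5/7 + 6/6 + 2/3 + 3/5 + 3/5 + 1/5 + 3/4 + 1/1 = 439/28; mean = 439/28 ÷ 25 = 439/700 = 0.627142… → 0.627.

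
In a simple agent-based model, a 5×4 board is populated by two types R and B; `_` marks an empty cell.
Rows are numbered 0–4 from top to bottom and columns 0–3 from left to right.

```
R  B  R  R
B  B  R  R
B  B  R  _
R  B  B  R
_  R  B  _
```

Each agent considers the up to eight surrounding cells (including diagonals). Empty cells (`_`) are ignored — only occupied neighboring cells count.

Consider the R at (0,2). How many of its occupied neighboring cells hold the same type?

3

Occupied neighbors of (0,2): (0,1)=B, (0,3)=R, (1,1)=B, (1,2)=R, (1,3)=R.
Same type (R): 3 of 5.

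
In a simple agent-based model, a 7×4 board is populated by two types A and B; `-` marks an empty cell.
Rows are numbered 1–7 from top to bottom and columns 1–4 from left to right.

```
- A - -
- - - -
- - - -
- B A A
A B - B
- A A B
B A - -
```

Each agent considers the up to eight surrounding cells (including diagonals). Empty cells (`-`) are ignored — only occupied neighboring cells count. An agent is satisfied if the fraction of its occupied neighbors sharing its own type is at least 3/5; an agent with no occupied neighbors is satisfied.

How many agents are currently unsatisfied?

9

Row 1: (1,2)A 0/0 satisfied
Row 4: (4,2)B 1/3 not · (4,3)A 1/4 not · (4,4)A 1/2 not
Row 5: (5,1)A 1/3 not · (5,2)B 1/5 not · (5,4)B 1/4 not
Row 6: (6,2)A 3/5 satisfied · (6,3)A 2/5 not · (6,4)B 1/2 not
Row 7: (7,1)B 0/2 not · (7,2)A 2/3 satisfied
Unsatisfied: (4,2), (4,3), (4,4), (5,1), (5,2), (5,4), (6,3), (6,4), (7,1) — 9 in total.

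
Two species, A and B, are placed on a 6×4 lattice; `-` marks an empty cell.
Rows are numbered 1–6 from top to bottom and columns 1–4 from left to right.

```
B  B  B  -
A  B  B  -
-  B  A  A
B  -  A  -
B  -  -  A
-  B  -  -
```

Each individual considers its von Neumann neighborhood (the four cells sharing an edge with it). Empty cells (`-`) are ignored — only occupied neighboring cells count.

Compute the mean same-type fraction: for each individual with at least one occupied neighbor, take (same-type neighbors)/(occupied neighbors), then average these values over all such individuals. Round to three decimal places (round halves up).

0.743

(1,1)B 1/2
(1,2)B 3/3
(1,3)B 2/2
(2,1)A 0/2
(2,2)B 3/4
(2,3)B 2/3
(3,2)B 1/2
(3,3)A 2/4
(3,4)A 1/1
(4,1)B 1/1
(4,3)A 1/1
(5,1)B 1/1
(5,4)A — no occupied neighbors
(6,2)B — no occupied neighbors
Sum over 12 individuals: 1/2 + 3/3 + 2/2 + 0/2 + 3/4 + 2/3 + 1/2 + 2/4 + 1/1 + 1/1 + 1/1 + 1/1 = 107/12; mean = 107/12 ÷ 12 = 107/144 = 0.743055… → 0.743.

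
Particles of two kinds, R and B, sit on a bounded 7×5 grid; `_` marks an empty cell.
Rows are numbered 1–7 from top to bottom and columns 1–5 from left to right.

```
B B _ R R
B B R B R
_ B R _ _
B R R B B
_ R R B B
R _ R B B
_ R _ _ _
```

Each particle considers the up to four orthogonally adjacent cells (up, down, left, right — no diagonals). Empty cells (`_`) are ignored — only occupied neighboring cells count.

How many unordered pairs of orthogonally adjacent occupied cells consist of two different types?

10

Scan each occupied cell's neighbors to the right and below so each pair is counted once.
Row 1: B(1,1)–B(1,2)= B(1,1)–B(2,1)= B(1,2)–B(2,2)= R(1,4)–R(1,5)= R(1,4)–B(2,4)≠ R(1,5)–R(2,5)=  → 1/6 unlike.
Row 2: B(2,1)–B(2,2)= B(2,2)–R(2,3)≠ B(2,2)–B(3,2)= R(2,3)–B(2,4)≠ R(2,3)–R(3,3)= B(2,4)–R(2,5)≠  → 3/6 unlike.
Row 3: B(3,2)–R(3,3)≠ B(3,2)–R(4,2)≠ R(3,3)–R(4,3)=  → 2/3 unlike.
Row 4: B(4,1)–R(4,2)≠ R(4,2)–R(4,3)= R(4,2)–R(5,2)= R(4,3)–B(4,4)≠ R(4,3)–R(5,3)= B(4,4)–B(4,5)= B(4,4)–B(5,4)= B(4,5)–B(5,5)=  → 2/8 unlike.
Row 5: R(5,2)–R(5,3)= R(5,3)–B(5,4)≠ R(5,3)–R(6,3)= B(5,4)–B(5,5)= B(5,4)–B(6,4)= B(5,5)–B(6,5)=  → 1/6 unlike.
Row 6: R(6,3)–B(6,4)≠ B(6,4)–B(6,5)=  → 1/2 unlike.
Total adjacent occupied pairs: 31; unlike-type pairs: 10.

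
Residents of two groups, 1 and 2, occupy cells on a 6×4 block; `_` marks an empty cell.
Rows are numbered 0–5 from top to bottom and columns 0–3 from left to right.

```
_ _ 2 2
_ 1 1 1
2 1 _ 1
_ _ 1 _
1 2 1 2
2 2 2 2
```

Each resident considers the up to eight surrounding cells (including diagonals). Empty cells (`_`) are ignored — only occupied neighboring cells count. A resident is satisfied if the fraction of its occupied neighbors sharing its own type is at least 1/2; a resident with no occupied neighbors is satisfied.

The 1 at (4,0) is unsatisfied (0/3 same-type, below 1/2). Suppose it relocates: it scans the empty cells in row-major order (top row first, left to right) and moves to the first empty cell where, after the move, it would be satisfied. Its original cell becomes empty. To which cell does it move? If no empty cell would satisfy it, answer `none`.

Vacating (4,0). Empty cells in order:
  (0,0): 1/1 same-type → satisfied — stop here.

(0,0)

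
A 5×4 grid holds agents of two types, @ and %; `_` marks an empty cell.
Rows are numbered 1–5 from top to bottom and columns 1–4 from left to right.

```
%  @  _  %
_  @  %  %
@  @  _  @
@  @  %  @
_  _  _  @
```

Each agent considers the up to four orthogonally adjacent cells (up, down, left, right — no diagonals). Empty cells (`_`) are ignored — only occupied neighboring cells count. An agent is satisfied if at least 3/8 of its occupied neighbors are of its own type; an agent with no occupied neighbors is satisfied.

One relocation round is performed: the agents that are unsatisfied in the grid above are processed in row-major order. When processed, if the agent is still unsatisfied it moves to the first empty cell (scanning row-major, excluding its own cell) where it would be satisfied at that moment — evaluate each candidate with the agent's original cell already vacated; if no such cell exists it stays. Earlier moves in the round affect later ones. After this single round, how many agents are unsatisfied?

1

Initially unsatisfied (in order): (1,1), (4,3).
  (1,1) → (1,3).
  (4,3): no empty cell satisfies it; stays.
Resulting grid:
_ @ % %
_ @ % %
@ @ _ @
@ @ % @
_ _ _ @
Unsatisfied now: (4,3).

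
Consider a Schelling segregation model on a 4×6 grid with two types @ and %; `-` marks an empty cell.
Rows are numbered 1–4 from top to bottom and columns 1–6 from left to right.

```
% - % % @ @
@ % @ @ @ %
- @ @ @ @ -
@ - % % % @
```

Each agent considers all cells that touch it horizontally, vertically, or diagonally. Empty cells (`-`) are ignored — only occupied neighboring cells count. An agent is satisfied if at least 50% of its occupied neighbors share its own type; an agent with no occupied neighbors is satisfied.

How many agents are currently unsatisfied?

Row 1: (1,1)% 1/2 ✓ · (1,3)% 2/4 ✓ · (1,4)% 1/5 ✗ · (1,5)@ 3/5 ✓ · (1,6)@ 2/3 ✓
Row 2: (2,1)@ 1/3 ✗ · (2,2)% 2/6 ✗ · (2,3)@ 4/7 ✓ · (2,4)@ 6/8 ✓ · (2,5)@ 5/7 ✓ · (2,6)% 0/4 ✗
Row 3: (3,2)@ 4/6 ✓ · (3,3)@ 4/7 ✓ · (3,4)@ 5/8 ✓ · (3,5)@ 4/7 ✓
Row 4: (4,1)@ 1/1 ✓ · (4,3)% 1/4 ✗ · (4,4)% 2/5 ✗ · (4,5)% 1/4 ✗ · (4,6)@ 1/2 ✓
Unsatisfied: (1,4), (2,1), (2,2), (2,6), (4,3), (4,4), (4,5) — 7 in total.

7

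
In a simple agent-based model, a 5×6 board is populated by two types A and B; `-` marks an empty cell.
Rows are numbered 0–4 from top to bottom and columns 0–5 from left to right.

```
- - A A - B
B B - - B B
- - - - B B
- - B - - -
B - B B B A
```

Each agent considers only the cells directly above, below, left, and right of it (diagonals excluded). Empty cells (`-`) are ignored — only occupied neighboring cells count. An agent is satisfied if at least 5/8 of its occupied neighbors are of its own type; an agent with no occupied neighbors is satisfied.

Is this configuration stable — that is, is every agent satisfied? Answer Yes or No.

(0,2)A 1/1 satisfied
(0,3)A 1/1 satisfied
(0,5)B 1/1 satisfied
(1,0)B 1/1 satisfied
(1,1)B 1/1 satisfied
(1,4)B 2/2 satisfied
(1,5)B 3/3 satisfied
(2,4)B 2/2 satisfied
(2,5)B 2/2 satisfied
(3,2)B 1/1 satisfied
(4,0)B 0/0 satisfied
(4,2)B 2/2 satisfied
(4,3)B 2/2 satisfied
(4,4)B 1/2 not
(4,5)A 0/1 not
For instance (4,4) has only 1/2 same-type neighbors, below 5/8.

No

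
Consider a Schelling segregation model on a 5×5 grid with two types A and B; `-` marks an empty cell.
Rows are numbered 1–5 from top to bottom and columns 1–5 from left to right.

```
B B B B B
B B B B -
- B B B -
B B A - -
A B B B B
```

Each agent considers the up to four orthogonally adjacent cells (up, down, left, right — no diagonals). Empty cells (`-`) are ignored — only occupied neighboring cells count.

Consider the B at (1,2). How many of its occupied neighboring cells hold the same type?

3

Occupied neighbors of (1,2): (2,2)=B, (1,1)=B, (1,3)=B.
Same type (B): 3 of 3.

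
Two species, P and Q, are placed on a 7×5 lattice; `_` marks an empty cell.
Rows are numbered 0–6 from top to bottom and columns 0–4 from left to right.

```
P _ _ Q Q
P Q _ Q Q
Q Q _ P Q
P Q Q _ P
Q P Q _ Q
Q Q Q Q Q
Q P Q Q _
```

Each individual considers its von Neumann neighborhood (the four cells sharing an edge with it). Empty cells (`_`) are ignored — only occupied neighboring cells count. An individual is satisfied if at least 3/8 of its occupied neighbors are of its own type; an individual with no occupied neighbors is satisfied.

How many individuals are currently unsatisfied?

9

Row 0: (0,0)P 1/1 ok · (0,3)Q 2/2 ok · (0,4)Q 2/2 ok
Row 1: (1,0)P 1/3 unhappy · (1,1)Q 1/2 ok · (1,3)Q 2/3 ok · (1,4)Q 3/3 ok
Row 2: (2,0)Q 1/3 unhappy · (2,1)Q 3/3 ok · (2,3)P 0/2 unhappy · (2,4)Q 1/3 unhappy
Row 3: (3,0)P 0/3 unhappy · (3,1)Q 2/4 ok · (3,2)Q 2/2 ok · (3,4)P 0/2 unhappy
Row 4: (4,0)Q 1/3 unhappy · (4,1)P 0/4 unhappy · (4,2)Q 2/3 ok · (4,4)Q 1/2 ok
Row 5: (5,0)Q 3/3 ok · (5,1)Q 2/4 ok · (5,2)Q 4/4 ok · (5,3)Q 3/3 ok · (5,4)Q 2/2 ok
Row 6: (6,0)Q 1/2 ok · (6,1)P 0/3 unhappy · (6,2)Q 2/3 ok · (6,3)Q 2/2 ok
Unsatisfied: (1,0), (2,0), (2,3), (2,4), (3,0), (3,4), (4,0), (4,1), (6,1) — 9 in total.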